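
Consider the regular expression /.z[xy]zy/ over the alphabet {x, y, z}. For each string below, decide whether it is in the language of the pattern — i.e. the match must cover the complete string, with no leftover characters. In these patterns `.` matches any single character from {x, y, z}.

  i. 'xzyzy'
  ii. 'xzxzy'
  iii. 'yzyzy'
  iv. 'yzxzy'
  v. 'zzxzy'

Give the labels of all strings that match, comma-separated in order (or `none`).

i → match
ii → match
iii → match
iv → match
v → match

i, ii, iii, iv, v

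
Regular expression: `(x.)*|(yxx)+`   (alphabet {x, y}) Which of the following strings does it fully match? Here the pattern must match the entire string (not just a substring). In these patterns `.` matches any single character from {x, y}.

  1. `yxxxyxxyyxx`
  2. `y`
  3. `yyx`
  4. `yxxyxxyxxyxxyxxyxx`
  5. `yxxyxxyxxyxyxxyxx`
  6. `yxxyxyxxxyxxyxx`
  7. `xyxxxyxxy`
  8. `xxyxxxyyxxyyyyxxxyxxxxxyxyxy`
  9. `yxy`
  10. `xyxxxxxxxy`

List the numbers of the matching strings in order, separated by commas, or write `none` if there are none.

4, 10

1 → no match
2 → no match
3 → no match
4 → match
5 → no match
6 → no match
7 → no match
8 → no match
9 → no match
10 → match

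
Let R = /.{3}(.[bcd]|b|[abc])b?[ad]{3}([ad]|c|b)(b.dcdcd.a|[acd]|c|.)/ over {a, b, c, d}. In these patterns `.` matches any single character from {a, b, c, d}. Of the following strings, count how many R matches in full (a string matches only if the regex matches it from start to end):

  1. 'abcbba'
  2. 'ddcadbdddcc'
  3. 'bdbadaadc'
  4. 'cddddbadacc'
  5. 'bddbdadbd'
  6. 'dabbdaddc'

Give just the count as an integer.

5

1. 'abcbba' → no match
2. 'ddcadbdddcc' → match
3. 'bdbadaadc' → match
4. 'cddddbadacc' → match
5. 'bddbdadbd' → match
6. 'dabbdaddc' → match
Total matched: 5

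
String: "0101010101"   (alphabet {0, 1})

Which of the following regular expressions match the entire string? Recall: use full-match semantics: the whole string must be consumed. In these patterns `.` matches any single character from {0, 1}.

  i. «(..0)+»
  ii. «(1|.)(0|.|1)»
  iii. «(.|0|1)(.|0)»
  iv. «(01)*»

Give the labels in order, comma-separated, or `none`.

iv

i → no match — must end with "0"
ii → no match
iii → no match
iv → match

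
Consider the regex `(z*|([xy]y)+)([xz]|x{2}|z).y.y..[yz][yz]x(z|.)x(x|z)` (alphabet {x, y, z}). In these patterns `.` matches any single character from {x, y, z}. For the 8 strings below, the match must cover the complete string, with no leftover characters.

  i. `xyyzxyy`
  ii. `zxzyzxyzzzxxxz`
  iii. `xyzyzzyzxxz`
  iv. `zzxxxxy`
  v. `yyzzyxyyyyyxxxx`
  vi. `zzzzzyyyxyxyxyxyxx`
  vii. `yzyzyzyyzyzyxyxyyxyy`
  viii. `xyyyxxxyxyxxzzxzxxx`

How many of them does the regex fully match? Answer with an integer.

1

i → no match
ii → no match
iii → no match
iv → no match
v → match
vi → no match
vii → no match
viii → no match
Total matched: 1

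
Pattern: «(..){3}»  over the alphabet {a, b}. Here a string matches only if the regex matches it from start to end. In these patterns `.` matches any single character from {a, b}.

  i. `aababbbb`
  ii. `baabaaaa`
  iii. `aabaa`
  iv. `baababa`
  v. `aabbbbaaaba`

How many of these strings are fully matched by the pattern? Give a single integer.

i → no match
ii → no match
iii → no match
iv → no match
v → no match
Total matched: 0

0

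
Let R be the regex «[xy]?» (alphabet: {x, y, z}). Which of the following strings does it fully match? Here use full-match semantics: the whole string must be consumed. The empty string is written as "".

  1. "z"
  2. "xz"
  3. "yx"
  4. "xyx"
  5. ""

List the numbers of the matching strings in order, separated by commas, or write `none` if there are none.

1 → no match
2 → no match
3 → no match
4 → no match
5 → match

5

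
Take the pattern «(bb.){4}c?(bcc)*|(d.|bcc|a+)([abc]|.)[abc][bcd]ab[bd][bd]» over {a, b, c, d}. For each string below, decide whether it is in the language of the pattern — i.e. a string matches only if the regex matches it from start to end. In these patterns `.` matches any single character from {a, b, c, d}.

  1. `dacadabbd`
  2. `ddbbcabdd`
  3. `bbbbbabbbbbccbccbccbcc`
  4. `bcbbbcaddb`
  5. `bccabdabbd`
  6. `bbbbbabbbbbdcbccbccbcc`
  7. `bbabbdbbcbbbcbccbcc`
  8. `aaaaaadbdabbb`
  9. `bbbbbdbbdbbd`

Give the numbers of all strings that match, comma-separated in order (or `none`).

1 → match
2 → match
3 → match
4 → no match
5 → match
6 → match
7 → match
8 → match
9 → match

1, 2, 3, 5, 6, 7, 8, 9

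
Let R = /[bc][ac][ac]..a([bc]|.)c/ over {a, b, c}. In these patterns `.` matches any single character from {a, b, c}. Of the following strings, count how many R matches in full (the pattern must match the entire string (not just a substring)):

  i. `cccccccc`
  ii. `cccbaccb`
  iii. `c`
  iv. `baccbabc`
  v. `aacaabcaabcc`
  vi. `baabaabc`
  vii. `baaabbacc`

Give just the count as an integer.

2

i. `cccccccc` → no match
ii. `cccbaccb` → no match — must end with `c`
iii. `c` → no match
iv. `baccbabc` → match
v. `aacaabcaabcc` → no match
vi. `baabaabc` → match
vii. `baaabbacc` → no match
Total matched: 2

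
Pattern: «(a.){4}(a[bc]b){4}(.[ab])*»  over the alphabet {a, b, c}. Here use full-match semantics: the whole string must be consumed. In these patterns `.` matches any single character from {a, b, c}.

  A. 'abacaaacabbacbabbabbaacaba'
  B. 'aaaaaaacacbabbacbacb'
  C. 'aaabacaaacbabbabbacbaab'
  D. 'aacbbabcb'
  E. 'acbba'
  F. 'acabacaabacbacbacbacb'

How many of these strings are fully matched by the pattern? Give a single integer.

2

A → match
B → match
C → no match
D → no match
E → no match
F → no match
Total matched: 2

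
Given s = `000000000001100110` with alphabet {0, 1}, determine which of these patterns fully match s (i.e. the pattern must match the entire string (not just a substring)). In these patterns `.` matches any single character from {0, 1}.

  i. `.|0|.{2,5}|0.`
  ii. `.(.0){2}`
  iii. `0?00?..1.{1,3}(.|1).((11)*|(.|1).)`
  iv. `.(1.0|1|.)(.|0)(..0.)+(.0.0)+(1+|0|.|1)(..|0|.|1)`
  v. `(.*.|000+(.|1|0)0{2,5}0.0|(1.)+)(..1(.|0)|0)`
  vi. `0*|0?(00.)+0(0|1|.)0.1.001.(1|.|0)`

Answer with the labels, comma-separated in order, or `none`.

v, vi

i → no match
ii → no match
iii → no match
iv → no match
v → match
vi → match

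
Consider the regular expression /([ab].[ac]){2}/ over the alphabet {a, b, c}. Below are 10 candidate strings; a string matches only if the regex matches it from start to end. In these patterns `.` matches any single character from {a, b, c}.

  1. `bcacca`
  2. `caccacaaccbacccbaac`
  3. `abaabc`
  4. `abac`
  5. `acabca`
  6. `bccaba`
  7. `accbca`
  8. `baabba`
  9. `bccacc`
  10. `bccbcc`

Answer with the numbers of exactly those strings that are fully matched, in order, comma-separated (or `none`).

1 → no match
2 → no match
3 → match
4 → no match
5 → match
6 → match
7 → match
8 → match
9 → match
10 → match

3, 5, 6, 7, 8, 9, 10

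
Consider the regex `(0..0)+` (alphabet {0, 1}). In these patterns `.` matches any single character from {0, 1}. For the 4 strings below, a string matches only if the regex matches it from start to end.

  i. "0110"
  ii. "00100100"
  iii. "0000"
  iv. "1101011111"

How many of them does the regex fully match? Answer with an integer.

3

i → match
ii → match
iii → match
iv → no match — must start with "0"
Total matched: 3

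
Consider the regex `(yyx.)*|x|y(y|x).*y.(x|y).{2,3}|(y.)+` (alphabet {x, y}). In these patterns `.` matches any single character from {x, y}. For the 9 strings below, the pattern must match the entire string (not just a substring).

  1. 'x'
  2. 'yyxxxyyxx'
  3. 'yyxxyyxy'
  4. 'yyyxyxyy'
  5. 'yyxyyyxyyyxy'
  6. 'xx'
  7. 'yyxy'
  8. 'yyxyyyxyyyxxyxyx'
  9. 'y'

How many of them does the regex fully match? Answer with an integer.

1. 'x' → match
2. 'yyxxxyyxx' → no match
3. 'yyxxyyxy' → match
4. 'yyyxyxyy' → match
5. 'yyxyyyxyyyxy' → match
6. 'xx' → no match
7. 'yyxy' → match
8 → no match
9. 'y' → no match
Total matched: 5

5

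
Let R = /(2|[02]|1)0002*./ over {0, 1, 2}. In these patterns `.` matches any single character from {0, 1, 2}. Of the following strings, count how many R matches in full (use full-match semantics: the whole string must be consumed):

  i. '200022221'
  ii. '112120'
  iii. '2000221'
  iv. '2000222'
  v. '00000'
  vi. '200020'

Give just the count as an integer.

5

i → match
ii → no match
iii → match
iv → match
v → match
vi → match
Total matched: 5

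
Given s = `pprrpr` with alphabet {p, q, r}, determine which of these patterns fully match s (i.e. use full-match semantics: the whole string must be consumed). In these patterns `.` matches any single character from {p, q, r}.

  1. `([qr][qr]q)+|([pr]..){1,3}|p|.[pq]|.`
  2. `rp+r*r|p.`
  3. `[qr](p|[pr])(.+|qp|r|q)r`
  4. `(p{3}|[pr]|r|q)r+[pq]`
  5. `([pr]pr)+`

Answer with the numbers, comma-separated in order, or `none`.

1 → match
2 → no match
3 → no match
4 → no match
5 → match

1, 5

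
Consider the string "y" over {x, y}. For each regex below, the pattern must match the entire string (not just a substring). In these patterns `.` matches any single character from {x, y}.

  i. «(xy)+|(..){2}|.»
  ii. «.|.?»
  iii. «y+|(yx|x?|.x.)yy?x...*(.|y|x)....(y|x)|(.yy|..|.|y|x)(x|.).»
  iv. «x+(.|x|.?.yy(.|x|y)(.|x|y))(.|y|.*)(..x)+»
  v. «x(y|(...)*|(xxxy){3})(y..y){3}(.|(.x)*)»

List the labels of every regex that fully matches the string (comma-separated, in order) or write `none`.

i, ii, iii

i → match
ii → match
iii → match
iv → no match — must start with "x"
v → no match — must start with "x"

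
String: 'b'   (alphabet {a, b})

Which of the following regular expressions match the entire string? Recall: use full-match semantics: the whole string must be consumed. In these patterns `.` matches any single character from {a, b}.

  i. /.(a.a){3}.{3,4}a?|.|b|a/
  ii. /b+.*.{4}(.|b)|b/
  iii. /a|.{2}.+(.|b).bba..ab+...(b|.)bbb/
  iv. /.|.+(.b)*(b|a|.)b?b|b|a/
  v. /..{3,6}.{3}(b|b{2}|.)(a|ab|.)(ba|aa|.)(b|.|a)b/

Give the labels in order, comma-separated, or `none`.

i → match
ii → match
iii → no match
iv → match
v → no match

i, ii, iv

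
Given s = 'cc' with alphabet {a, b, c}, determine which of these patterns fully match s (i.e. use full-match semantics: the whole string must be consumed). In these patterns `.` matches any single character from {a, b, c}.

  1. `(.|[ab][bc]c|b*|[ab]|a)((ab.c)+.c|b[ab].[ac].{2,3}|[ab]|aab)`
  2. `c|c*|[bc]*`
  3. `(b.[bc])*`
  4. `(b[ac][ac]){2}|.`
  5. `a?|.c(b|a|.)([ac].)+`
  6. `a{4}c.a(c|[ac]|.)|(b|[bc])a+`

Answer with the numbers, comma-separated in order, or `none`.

1 → no match
2 → match
3 → no match
4 → no match
5 → no match
6 → no match

2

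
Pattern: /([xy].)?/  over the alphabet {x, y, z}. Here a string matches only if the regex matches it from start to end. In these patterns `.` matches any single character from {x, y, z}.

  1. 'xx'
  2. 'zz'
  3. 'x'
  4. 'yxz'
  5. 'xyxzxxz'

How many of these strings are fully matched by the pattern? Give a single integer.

1 → match
2 → no match
3 → no match
4 → no match
5 → no match
Total matched: 1

1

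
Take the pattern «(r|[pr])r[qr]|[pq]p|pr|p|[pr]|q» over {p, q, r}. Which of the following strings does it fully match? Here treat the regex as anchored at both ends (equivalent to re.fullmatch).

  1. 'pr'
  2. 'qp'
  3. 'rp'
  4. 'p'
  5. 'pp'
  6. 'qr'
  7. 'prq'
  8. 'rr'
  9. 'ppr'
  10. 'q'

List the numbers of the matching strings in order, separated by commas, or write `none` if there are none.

1, 2, 4, 5, 7, 10

1 → match
2 → match
3 → no match
4 → match
5 → match
6 → no match
7 → match
8 → no match
9 → no match
10 → match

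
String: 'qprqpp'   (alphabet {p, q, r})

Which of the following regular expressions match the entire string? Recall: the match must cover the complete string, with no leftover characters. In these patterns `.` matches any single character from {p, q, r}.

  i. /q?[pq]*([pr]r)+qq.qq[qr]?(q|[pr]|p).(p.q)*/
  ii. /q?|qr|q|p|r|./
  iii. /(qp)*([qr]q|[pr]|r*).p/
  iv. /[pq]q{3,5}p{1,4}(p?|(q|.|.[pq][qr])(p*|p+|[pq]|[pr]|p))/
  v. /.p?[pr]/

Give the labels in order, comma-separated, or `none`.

iii

i → no match
ii → no match
iii → match
iv → no match
v → no match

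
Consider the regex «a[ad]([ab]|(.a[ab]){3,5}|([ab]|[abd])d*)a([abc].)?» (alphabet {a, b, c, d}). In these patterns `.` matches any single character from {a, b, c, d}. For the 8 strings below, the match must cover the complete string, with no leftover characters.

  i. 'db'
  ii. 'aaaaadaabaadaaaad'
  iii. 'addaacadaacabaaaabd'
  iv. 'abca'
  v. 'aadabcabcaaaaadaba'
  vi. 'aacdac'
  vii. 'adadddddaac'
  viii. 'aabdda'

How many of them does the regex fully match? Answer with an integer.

4

i → no match — must start with 'a'
ii → match
iii → no match
iv → no match
v → match
vi → no match
vii → match
viii → match
Total matched: 4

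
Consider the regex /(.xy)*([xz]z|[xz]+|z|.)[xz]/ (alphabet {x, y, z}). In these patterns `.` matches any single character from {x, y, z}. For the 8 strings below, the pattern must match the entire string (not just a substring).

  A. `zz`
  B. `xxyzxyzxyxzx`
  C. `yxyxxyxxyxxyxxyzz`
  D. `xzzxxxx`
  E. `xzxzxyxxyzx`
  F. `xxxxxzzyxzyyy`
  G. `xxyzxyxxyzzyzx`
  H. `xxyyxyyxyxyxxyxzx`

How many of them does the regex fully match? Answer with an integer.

4

A → match
B → match
C → match
D → match
E → no match
F → no match
G → no match
H → no match
Total matched: 4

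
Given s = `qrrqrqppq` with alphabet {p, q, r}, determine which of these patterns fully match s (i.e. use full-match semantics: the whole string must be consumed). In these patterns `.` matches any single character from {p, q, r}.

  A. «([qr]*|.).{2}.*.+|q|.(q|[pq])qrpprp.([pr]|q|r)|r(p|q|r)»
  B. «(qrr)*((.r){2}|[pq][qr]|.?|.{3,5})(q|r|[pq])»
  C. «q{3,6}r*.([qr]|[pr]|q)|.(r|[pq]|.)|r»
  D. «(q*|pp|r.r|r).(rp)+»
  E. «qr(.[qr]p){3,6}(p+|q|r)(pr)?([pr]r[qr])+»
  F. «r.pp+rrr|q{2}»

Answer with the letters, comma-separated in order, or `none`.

A → match
B → match
C → no match
D → no match — must end with `rp`
E → no match
F → no match

A, B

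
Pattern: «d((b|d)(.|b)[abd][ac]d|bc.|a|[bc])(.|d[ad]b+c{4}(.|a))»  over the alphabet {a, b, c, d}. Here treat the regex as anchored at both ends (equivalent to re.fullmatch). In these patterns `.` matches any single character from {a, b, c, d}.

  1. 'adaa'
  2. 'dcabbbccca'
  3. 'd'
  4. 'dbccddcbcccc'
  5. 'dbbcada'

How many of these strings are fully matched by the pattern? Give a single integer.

1. 'adaa' → no match — must start with 'd'
2. 'dcabbbccca' → no match
3. 'd' → no match
4. 'dbccddcbcccc' → no match
5. 'dbbcada' → no match
Total matched: 0

0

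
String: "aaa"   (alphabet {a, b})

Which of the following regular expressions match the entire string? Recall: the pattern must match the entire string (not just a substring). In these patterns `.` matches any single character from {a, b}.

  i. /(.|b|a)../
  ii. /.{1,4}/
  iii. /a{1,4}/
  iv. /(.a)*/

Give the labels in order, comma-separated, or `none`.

i → match
ii → match
iii → match
iv → no match

i, ii, iii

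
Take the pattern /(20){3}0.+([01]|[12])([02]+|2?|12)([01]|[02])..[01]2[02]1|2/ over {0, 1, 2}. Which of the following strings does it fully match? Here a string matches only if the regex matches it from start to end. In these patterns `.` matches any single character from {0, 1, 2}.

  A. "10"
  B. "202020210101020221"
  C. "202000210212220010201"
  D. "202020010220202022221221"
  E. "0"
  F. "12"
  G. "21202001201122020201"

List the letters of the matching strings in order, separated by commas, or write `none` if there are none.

D

A → no match
B → no match
C → no match
D → match
E → no match
F → no match
G → no match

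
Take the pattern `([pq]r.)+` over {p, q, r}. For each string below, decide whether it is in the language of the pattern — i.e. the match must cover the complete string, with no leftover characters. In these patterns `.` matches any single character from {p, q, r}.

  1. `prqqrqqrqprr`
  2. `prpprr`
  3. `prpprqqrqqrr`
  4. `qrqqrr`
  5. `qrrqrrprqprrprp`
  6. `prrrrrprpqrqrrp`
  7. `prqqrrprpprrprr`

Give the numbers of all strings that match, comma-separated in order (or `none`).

1 → match
2 → match
3 → match
4 → match
5 → match
6 → no match
7 → match

1, 2, 3, 4, 5, 7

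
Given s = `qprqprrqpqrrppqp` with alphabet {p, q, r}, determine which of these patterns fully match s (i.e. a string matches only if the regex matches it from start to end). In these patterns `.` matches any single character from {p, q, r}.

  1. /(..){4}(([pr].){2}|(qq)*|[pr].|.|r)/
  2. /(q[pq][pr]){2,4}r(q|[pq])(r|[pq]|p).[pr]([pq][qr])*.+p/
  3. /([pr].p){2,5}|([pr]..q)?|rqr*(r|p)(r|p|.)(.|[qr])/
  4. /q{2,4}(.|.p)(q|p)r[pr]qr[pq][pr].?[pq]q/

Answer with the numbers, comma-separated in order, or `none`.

1 → no match
2 → match
3 → no match
4 → no match — must end with `q`

2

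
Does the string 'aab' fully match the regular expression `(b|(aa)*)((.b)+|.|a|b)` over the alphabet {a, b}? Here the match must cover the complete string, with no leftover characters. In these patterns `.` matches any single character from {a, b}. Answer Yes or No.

Yes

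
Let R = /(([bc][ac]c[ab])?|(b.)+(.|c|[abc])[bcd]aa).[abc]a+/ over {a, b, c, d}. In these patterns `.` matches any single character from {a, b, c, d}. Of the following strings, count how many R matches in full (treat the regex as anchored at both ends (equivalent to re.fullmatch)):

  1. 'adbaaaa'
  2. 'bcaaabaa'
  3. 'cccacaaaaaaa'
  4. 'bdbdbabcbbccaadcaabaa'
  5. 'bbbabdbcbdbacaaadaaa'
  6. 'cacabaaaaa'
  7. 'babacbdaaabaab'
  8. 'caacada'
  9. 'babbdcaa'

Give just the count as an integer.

1 → no match
2 → no match
3 → match
4 → no match
5 → no match
6 → match
7 → no match — must end with 'a'
8 → no match
9 → no match
Total matched: 2

2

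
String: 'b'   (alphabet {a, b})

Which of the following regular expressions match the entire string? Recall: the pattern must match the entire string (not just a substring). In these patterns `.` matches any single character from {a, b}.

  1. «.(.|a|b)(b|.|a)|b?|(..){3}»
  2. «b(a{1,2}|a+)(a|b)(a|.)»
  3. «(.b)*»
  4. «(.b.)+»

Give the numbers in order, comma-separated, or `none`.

1 → match
2 → no match — must start with 'ba'
3 → no match
4 → no match

1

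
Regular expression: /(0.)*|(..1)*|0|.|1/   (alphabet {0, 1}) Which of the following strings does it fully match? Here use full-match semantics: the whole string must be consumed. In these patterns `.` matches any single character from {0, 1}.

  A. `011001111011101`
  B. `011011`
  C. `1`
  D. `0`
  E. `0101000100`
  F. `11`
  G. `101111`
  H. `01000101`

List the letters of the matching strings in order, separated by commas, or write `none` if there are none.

A, B, C, D, E, G, H

A → match
B → match
C → match
D → match
E → match
F → no match
G → match
H → match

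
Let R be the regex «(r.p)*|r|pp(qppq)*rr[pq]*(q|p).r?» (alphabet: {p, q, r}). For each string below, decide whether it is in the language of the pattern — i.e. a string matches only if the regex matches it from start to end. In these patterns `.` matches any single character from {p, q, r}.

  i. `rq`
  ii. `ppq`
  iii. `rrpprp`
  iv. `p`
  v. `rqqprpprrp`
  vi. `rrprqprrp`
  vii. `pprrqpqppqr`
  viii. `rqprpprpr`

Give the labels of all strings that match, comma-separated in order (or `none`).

i → no match
ii → no match
iii → no match
iv → no match
v → no match
vi → match
vii → match
viii → no match

vi, vii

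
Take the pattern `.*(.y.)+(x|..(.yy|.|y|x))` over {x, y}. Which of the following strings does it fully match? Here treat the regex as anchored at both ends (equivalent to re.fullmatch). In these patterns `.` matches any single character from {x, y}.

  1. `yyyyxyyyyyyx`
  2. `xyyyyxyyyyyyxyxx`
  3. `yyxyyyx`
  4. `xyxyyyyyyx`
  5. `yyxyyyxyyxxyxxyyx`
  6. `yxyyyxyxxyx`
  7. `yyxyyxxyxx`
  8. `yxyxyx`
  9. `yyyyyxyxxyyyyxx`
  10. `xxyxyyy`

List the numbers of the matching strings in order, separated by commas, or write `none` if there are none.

1, 2, 3, 4, 5, 6, 7, 9, 10

1 → match
2 → match
3 → match
4 → match
5 → match
6 → match
7 → match
8 → no match
9 → match
10 → match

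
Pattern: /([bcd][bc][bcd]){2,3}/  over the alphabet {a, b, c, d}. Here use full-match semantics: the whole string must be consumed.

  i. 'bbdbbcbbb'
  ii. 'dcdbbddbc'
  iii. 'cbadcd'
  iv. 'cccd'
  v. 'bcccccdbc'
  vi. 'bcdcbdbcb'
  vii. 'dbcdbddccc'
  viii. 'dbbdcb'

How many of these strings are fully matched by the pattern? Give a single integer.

i → match
ii → match
iii → no match
iv → no match
v → match
vi → match
vii → no match
viii → match
Total matched: 5

5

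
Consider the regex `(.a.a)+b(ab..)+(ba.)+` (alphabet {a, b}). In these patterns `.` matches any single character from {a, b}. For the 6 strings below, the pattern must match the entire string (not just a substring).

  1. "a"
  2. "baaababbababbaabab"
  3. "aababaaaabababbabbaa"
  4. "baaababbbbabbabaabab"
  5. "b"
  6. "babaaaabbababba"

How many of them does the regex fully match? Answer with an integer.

1 → no match
2 → match
3 → no match
4 → no match
5 → no match
6 → no match
Total matched: 1

1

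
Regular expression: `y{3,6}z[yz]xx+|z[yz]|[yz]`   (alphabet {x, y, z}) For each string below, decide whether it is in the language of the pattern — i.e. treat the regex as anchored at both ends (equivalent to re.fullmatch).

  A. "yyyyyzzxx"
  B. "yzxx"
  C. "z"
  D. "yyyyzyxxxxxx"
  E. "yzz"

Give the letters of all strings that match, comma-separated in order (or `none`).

A → match
B → no match
C → match
D → match
E → no match

A, C, D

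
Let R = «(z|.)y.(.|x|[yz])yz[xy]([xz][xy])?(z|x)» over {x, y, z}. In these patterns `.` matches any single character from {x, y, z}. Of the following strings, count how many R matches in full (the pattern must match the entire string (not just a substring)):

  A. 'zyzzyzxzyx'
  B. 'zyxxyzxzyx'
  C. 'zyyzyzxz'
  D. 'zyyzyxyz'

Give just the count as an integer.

A → match
B → match
C → match
D → no match
Total matched: 3

3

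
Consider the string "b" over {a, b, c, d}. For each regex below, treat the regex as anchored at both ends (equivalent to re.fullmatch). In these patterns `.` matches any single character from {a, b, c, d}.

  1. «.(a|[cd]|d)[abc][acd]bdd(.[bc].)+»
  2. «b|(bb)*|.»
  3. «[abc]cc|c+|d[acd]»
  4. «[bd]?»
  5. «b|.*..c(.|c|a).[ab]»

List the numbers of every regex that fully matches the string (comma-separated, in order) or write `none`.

1 → no match
2 → match
3 → no match
4 → match
5 → match

2, 4, 5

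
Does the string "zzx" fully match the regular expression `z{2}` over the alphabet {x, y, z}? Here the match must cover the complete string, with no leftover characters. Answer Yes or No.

No

Every match must end with "z", but "zzx" does not.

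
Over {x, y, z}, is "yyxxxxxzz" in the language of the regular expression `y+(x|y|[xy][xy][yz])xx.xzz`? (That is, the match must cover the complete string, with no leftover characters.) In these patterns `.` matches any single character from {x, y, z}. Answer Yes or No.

Yes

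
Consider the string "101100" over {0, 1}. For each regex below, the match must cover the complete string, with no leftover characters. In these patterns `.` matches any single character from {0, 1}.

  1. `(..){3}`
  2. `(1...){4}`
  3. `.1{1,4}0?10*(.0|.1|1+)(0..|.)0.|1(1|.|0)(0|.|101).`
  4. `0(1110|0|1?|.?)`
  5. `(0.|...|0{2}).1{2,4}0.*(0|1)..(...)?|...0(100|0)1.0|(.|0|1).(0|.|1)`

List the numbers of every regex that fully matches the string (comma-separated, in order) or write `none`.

1

1 → match
2 → no match
3 → no match
4 → no match — must start with "0"
5 → no match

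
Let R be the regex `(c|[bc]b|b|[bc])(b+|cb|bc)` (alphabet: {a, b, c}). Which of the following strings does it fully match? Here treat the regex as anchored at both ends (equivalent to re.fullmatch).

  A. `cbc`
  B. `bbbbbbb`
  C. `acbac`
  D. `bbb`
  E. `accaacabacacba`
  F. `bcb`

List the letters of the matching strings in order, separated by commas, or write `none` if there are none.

A, B, D, F

A. `cbc` → match
B. `bbbbbbb` → match
C. `acbac` → no match
D. `bbb` → match
E → no match
F. `bcb` → match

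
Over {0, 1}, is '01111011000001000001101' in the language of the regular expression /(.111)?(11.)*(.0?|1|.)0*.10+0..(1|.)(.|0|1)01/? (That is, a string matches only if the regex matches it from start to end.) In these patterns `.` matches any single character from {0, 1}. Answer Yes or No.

No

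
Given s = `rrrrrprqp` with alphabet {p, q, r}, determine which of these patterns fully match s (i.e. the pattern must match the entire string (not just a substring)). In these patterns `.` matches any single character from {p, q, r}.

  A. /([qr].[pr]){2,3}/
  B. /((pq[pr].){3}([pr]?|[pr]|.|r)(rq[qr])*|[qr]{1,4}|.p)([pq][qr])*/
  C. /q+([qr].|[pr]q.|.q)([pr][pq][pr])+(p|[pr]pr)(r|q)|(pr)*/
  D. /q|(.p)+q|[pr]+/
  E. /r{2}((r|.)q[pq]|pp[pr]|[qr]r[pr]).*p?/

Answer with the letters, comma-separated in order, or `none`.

A → match
B → no match
C → no match
D → no match
E → match

A, E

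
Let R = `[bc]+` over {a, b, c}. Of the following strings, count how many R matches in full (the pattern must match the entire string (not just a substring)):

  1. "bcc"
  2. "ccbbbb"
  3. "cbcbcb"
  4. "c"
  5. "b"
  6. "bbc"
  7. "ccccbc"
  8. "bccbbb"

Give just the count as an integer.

1 → match
2 → match
3 → match
4 → match
5 → match
6 → match
7 → match
8 → match
Total matched: 8

8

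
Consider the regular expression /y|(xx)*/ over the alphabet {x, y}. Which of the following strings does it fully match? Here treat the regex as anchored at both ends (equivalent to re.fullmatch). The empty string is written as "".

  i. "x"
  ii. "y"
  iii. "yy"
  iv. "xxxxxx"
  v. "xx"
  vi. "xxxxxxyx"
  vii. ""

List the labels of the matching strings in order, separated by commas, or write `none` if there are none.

ii, iv, v, vii

i → no match
ii → match
iii → no match
iv → match
v → match
vi → no match
vii → match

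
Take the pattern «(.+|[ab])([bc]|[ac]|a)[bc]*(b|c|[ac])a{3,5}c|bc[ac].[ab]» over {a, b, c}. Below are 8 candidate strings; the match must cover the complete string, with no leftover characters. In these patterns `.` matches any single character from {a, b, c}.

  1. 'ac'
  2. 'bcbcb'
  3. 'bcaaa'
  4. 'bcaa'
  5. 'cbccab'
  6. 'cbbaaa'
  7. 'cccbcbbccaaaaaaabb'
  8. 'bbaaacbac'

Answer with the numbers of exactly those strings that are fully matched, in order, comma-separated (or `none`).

3

1 → no match
2 → no match
3 → match
4 → no match
5 → no match
6 → no match
7 → no match
8 → no match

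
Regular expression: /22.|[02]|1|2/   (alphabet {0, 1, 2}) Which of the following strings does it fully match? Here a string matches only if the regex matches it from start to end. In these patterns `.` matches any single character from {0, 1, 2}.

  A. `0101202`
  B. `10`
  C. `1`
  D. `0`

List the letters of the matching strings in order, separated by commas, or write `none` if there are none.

C, D

A. `0101202` → no match
B. `10` → no match
C. `1` → match
D. `0` → match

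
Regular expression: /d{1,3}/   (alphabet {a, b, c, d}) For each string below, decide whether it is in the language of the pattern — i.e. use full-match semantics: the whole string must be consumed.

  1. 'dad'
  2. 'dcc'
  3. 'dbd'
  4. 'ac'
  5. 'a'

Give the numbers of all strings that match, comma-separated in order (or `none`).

none

1 → no match
2 → no match — must end with 'd'
3 → no match
4 → no match — must start with 'd'
5 → no match — must start with 'd'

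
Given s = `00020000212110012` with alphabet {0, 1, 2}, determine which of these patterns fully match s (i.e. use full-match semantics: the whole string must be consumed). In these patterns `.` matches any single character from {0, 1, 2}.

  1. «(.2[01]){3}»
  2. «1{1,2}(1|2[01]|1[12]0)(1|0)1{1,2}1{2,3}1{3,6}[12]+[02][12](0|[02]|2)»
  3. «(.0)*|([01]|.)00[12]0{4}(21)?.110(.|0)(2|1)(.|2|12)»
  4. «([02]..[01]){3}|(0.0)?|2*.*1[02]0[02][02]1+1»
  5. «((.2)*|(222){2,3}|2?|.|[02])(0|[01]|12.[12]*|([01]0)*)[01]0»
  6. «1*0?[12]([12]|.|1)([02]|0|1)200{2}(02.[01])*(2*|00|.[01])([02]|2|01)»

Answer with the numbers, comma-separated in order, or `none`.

1 → no match
2 → no match — must start with `1`
3 → match
4 → no match
5 → no match — must end with `0`
6 → no match

3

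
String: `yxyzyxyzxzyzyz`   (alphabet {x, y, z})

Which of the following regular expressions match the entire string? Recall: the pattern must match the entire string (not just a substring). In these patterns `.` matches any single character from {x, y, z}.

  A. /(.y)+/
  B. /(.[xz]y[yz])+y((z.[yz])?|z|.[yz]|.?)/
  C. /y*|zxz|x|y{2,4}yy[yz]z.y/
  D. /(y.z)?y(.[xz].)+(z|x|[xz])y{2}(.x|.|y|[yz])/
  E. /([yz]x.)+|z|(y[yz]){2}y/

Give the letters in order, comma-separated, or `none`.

B

A → no match — must end with `y`
B → match
C → no match
D → no match
E → no match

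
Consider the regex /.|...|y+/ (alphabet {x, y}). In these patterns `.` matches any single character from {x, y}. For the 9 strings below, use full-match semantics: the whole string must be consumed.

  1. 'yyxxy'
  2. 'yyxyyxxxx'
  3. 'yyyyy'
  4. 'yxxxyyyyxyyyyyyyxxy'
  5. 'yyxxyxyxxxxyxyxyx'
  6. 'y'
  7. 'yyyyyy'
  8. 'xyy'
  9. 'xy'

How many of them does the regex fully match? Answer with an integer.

4

1. 'yyxxy' → no match
2. 'yyxyyxxxx' → no match
3. 'yyyyy' → match
4 → no match
5 → no match
6. 'y' → match
7. 'yyyyyy' → match
8. 'xyy' → match
9. 'xy' → no match
Total matched: 4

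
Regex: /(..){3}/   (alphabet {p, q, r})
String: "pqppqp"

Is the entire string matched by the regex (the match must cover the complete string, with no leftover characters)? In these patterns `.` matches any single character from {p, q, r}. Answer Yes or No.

Yes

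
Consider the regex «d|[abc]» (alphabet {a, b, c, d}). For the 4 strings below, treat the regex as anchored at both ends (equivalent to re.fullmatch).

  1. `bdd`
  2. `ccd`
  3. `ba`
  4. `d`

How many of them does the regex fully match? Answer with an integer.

1

1. `bdd` → no match
2. `ccd` → no match
3. `ba` → no match
4. `d` → match
Total matched: 1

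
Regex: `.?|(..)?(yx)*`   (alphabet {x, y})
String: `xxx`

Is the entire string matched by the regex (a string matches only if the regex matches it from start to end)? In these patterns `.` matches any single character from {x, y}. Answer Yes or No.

No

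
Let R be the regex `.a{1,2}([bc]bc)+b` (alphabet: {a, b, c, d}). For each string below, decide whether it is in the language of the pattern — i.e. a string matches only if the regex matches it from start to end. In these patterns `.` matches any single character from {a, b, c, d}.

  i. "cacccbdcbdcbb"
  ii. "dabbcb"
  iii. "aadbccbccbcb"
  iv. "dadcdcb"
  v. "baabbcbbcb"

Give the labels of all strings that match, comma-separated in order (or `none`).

ii, v

i → no match — must end with "bcb"
ii → match
iii → no match
iv → no match — must end with "bcb"
v → match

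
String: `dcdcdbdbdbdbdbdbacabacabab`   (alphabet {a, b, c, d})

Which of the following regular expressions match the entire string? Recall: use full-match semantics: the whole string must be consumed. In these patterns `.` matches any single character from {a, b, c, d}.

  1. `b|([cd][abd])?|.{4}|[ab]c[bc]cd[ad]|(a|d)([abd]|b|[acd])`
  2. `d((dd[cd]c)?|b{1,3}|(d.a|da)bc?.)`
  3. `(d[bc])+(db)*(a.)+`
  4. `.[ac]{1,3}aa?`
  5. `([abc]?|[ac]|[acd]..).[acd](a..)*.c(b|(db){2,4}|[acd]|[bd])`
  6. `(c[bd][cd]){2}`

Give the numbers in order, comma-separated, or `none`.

1 → no match
2 → no match
3 → match
4 → no match
5 → no match
6 → no match — must start with `c`

3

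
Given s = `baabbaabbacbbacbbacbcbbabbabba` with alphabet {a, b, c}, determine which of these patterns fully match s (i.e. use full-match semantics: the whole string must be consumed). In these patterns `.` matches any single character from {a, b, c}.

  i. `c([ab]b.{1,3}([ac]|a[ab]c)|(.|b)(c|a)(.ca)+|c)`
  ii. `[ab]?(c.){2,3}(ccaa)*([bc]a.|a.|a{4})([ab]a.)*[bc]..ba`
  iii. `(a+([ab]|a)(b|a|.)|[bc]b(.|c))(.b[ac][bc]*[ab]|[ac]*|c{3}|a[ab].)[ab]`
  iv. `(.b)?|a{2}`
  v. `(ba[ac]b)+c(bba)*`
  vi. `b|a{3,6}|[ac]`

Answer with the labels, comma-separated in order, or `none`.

v

i → no match — must start with `c`
ii → no match
iii → no match
iv → no match
v → match
vi → no match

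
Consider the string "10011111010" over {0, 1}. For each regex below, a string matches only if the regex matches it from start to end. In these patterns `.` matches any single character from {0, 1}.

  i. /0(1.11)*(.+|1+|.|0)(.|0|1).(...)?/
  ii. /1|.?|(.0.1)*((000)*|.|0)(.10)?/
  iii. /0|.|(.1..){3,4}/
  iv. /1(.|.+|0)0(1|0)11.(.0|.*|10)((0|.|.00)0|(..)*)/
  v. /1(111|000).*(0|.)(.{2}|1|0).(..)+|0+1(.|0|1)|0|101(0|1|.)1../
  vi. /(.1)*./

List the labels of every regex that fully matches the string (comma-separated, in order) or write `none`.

i → no match — must start with "0"
ii → no match
iii → no match
iv → match
v → no match
vi → no match

iv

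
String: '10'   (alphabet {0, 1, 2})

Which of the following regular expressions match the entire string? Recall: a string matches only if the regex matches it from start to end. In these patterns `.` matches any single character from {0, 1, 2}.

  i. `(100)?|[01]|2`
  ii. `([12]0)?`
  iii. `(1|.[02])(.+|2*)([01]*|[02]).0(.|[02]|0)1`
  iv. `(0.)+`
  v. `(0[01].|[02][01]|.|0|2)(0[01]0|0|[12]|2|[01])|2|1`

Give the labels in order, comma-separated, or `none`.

ii, v

i → no match
ii → match
iii → no match — must end with '1'
iv → no match — must start with '0'
v → match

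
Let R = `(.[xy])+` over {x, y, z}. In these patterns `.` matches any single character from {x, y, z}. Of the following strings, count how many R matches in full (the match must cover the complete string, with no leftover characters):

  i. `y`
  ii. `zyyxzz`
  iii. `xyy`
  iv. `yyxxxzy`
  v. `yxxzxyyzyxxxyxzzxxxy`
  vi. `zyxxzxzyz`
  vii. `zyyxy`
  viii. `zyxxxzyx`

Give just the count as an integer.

0

i → no match
ii → no match
iii → no match
iv → no match
v → no match
vi → no match
vii → no match
viii → no match
Total matched: 0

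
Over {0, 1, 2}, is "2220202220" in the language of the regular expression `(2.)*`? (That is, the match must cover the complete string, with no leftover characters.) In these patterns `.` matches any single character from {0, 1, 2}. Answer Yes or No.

Yes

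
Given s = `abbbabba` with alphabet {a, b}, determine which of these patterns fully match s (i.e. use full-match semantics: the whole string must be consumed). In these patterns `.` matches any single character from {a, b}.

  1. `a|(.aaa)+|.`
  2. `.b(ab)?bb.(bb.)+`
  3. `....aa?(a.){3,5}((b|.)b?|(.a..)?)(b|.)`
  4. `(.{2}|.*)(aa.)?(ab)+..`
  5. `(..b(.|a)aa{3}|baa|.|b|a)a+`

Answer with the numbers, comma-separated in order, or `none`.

1 → no match
2 → match
3 → no match
4 → match
5 → no match

2, 4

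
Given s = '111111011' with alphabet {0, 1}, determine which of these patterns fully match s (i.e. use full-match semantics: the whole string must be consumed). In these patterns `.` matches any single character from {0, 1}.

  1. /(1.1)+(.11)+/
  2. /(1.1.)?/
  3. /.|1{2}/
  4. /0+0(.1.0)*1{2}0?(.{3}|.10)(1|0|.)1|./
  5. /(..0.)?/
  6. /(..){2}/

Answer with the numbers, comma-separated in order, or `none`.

1

1 → match
2 → no match
3 → no match
4 → no match
5 → no match
6 → no match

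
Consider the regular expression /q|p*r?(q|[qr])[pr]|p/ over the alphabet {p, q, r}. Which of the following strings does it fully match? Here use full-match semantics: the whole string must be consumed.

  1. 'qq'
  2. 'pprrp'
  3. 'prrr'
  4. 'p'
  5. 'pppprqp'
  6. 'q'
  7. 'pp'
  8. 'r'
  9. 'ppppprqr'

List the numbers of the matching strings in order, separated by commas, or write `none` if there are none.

1. 'qq' → no match
2. 'pprrp' → match
3. 'prrr' → match
4. 'p' → match
5. 'pppprqp' → match
6. 'q' → match
7. 'pp' → no match
8. 'r' → no match
9. 'ppppprqr' → match

2, 3, 4, 5, 6, 9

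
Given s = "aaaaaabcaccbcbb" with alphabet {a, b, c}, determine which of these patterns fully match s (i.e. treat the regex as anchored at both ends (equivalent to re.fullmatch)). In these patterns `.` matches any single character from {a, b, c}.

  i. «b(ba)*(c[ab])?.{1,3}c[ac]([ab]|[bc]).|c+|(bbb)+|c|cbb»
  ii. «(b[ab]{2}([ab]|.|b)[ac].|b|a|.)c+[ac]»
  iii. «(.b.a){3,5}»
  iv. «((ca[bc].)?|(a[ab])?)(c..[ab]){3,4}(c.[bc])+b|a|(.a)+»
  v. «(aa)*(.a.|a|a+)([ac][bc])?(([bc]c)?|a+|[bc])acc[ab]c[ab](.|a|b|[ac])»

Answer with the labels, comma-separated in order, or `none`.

i → no match
ii → no match
iii → no match — must end with "a"
iv → no match
v → match

v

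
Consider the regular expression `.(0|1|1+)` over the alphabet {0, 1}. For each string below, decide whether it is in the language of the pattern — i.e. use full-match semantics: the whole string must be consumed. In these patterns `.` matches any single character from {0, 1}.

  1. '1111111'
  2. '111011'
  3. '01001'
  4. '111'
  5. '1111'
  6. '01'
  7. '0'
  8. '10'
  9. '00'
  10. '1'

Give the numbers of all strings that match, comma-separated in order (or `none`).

1 → match
2 → no match
3 → no match
4 → match
5 → match
6 → match
7 → no match
8 → match
9 → match
10 → no match

1, 4, 5, 6, 8, 9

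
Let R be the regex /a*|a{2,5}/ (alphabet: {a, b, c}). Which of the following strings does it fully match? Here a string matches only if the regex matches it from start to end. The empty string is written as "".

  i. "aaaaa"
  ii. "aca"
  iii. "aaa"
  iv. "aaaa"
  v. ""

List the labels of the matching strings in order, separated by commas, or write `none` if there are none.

i → match
ii → no match
iii → match
iv → match
v → match

i, iii, iv, v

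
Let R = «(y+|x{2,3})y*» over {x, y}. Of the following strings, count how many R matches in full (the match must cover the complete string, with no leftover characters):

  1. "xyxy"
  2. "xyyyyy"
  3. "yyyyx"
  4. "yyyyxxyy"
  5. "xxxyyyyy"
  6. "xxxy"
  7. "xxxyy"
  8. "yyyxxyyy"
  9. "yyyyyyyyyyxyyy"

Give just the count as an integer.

1. "xyxy" → no match
2. "xyyyyy" → no match
3. "yyyyx" → no match
4. "yyyyxxyy" → no match
5. "xxxyyyyy" → match
6. "xxxy" → match
7. "xxxyy" → match
8. "yyyxxyyy" → no match
9 → no match
Total matched: 3

3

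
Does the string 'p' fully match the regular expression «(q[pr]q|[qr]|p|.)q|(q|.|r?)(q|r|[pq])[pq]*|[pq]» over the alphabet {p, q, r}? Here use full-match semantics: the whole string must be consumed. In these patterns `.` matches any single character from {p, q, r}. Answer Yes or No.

Yes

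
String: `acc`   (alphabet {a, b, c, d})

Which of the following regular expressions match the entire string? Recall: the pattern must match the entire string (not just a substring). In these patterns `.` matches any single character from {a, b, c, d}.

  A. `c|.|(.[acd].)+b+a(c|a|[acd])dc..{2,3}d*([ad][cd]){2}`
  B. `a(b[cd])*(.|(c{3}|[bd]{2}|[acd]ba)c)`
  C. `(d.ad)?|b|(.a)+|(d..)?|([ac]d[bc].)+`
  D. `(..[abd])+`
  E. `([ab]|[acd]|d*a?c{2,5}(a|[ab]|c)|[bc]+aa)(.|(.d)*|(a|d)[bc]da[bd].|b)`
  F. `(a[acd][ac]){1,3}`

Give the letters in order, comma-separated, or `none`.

A → no match
B → no match
C → no match
D → no match
E → no match
F → match

F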